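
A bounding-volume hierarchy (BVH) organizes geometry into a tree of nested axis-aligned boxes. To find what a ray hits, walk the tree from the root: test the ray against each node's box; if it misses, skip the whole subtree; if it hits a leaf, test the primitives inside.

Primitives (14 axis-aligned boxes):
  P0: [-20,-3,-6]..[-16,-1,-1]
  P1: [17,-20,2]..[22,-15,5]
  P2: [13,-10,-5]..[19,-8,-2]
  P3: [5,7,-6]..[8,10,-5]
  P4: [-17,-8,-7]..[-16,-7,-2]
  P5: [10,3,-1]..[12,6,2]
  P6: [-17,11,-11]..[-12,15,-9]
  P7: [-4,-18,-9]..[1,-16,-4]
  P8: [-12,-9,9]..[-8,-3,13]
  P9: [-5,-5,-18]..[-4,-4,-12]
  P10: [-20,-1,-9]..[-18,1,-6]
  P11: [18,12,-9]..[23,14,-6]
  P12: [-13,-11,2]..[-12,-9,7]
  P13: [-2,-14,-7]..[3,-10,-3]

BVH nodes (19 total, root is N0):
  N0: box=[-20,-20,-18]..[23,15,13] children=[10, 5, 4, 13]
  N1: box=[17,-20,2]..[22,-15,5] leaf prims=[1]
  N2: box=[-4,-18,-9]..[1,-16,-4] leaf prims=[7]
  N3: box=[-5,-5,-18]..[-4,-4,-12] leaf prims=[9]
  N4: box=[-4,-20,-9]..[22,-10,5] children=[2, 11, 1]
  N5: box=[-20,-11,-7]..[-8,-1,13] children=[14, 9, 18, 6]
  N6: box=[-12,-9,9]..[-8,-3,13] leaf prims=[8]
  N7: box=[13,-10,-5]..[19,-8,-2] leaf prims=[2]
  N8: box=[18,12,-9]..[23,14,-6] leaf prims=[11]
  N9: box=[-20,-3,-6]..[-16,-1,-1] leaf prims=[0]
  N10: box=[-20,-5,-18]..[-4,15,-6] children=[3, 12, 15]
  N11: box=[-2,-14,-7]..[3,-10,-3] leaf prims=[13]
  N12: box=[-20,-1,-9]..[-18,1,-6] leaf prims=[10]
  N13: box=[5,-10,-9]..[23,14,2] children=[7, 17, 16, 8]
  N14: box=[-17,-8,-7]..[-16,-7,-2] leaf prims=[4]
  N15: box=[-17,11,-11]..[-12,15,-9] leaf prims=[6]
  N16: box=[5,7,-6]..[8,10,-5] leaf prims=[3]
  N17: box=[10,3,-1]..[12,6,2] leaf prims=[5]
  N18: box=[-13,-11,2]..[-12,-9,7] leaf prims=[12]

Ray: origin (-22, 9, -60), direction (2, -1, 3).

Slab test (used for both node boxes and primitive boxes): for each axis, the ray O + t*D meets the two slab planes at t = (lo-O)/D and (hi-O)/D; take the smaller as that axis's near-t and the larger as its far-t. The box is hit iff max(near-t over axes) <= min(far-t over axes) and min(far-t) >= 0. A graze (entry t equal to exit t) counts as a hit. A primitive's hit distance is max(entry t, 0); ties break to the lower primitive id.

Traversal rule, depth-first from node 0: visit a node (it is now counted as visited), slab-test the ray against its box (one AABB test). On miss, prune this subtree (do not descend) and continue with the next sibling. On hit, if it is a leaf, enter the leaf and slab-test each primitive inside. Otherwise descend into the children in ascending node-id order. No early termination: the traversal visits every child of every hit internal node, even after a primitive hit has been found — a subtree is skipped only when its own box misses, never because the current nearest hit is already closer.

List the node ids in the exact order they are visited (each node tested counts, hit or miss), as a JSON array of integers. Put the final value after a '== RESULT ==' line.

Trace the traversal:
N0 x:[1,45/2] y:[-6,29] z:[14,73/3] -> hit [14,45/2], descend [4, 5, 10, 13]
  N4 x:[9,22] y:[19,29] z:[17,65/3] -> hit [19,65/3], descend [1, 2, 11]
    N1 x:[39/2,22] y:[24,29] z:[62/3,65/3] -> miss, prune
    N2 x:[9,23/2] y:[25,27] z:[17,56/3] -> miss, prune
    N11 x:[10,25/2] y:[19,23] z:[53/3,19] -> miss, prune
  N5 x:[1,7] y:[10,20] z:[53/3,73/3] -> miss, prune
  N10 x:[1,9] y:[-6,14] z:[14,18] -> miss, prune
  N13 x:[27/2,45/2] y:[-5,19] z:[17,62/3] -> hit [17,19], descend [7, 8, 16, 17]
    N7 x:[35/2,41/2] y:[17,19] z:[55/3,58/3] -> hit [55/3,19] leaf, test {P2@t=55/3}
    N8 x:[20,45/2] y:[-5,-3] z:[17,18] -> miss, prune
    N16 x:[27/2,15] y:[-1,2] z:[18,55/3] -> miss, prune
    N17 x:[16,17] y:[3,6] z:[59/3,62/3] -> miss, prune

order=[0, 4, 1, 2, 11, 5, 10, 13, 7, 8, 16, 17]  |boxes|=12  |leaves|=1  hit=P2

== RESULT ==
[0, 4, 1, 2, 11, 5, 10, 13, 7, 8, 16, 17]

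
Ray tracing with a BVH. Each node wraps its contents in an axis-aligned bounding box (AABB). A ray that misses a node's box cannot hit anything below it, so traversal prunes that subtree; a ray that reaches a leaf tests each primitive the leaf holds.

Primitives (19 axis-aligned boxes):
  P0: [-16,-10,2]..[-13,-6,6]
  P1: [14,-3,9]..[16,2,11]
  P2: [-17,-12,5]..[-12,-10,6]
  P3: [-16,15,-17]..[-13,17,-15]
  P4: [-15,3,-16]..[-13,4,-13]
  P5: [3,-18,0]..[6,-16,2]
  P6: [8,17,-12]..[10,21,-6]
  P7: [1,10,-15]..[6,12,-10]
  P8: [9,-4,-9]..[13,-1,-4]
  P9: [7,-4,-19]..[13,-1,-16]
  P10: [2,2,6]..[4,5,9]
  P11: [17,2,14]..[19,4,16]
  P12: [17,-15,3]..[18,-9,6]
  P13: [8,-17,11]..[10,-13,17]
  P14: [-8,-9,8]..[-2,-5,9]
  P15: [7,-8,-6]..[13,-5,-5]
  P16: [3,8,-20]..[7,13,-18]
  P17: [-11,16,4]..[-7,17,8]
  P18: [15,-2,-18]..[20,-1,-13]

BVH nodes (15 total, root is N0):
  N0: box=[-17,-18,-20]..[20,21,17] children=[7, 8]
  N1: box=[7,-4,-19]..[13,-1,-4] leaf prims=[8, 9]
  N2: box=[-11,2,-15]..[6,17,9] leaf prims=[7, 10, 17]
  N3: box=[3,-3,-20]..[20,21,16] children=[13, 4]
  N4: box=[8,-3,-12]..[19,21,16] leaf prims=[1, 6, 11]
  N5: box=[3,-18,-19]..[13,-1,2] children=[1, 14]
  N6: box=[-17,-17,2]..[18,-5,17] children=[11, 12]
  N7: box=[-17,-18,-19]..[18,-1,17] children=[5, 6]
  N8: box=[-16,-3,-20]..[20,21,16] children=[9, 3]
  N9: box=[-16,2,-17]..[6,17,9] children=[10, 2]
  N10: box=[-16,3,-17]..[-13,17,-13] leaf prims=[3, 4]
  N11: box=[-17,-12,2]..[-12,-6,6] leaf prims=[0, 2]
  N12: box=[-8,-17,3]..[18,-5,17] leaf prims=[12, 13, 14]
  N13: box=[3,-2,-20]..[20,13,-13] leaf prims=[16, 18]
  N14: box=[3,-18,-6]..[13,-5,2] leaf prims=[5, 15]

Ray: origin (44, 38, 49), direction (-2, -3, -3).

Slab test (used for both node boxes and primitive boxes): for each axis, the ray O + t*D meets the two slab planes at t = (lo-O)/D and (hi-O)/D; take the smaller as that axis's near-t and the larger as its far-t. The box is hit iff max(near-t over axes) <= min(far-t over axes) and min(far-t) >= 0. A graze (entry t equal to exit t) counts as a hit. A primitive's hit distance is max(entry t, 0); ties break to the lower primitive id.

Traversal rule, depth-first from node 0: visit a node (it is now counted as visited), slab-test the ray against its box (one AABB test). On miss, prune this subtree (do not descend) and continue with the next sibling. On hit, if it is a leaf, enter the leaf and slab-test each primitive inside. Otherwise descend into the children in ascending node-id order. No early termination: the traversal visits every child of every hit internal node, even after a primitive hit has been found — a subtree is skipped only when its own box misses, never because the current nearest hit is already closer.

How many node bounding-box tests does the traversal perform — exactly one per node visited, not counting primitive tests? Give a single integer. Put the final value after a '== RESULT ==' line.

Trace the traversal:
N0 x:[12,61/2] y:[17/3,56/3] z:[32/3,23] -> hit [12,56/3], descend [7, 8]
  N7 x:[13,61/2] y:[13,56/3] z:[32/3,68/3] -> hit [13,56/3], descend [5, 6]
    N5 x:[31/2,41/2] y:[13,56/3] z:[47/3,68/3] -> hit [47/3,56/3], descend [1, 14]
      N1 x:[31/2,37/2] y:[13,14] z:[53/3,68/3] -> miss, prune
      N14 x:[31/2,41/2] y:[43/3,56/3] z:[47/3,55/3] -> hit [47/3,55/3] leaf, test {P5(miss), P15(miss)}
    N6 x:[13,61/2] y:[43/3,55/3] z:[32/3,47/3] -> hit [43/3,47/3], descend [11, 12]
      N11 x:[28,61/2] y:[44/3,50/3] z:[43/3,47/3] -> miss, prune
      N12 x:[13,26] y:[43/3,55/3] z:[32/3,46/3] -> hit [43/3,46/3] leaf, test {P12(miss), P13(miss), P14(miss)}
  N8 x:[12,30] y:[17/3,41/3] z:[11,23] -> hit [12,41/3], descend [3, 9]
    N3 x:[12,41/2] y:[17/3,41/3] z:[11,23] -> hit [12,41/3], descend [4, 13]
      N4 x:[25/2,18] y:[17/3,41/3] z:[11,61/3] -> hit [25/2,41/3] leaf, test {P1(miss), P6(miss), P11(miss)}
      N13 x:[12,41/2] y:[25/3,40/3] z:[62/3,23] -> miss, prune
    N9 x:[19,30] y:[7,12] z:[40/3,22] -> miss, prune

13 AABB tests over nodes [0, 7, 5, 1, 14, 6, 11, 12, 8, 3, 4, 13, 9]; 3 leaves entered; closest miss.

== RESULT ==
13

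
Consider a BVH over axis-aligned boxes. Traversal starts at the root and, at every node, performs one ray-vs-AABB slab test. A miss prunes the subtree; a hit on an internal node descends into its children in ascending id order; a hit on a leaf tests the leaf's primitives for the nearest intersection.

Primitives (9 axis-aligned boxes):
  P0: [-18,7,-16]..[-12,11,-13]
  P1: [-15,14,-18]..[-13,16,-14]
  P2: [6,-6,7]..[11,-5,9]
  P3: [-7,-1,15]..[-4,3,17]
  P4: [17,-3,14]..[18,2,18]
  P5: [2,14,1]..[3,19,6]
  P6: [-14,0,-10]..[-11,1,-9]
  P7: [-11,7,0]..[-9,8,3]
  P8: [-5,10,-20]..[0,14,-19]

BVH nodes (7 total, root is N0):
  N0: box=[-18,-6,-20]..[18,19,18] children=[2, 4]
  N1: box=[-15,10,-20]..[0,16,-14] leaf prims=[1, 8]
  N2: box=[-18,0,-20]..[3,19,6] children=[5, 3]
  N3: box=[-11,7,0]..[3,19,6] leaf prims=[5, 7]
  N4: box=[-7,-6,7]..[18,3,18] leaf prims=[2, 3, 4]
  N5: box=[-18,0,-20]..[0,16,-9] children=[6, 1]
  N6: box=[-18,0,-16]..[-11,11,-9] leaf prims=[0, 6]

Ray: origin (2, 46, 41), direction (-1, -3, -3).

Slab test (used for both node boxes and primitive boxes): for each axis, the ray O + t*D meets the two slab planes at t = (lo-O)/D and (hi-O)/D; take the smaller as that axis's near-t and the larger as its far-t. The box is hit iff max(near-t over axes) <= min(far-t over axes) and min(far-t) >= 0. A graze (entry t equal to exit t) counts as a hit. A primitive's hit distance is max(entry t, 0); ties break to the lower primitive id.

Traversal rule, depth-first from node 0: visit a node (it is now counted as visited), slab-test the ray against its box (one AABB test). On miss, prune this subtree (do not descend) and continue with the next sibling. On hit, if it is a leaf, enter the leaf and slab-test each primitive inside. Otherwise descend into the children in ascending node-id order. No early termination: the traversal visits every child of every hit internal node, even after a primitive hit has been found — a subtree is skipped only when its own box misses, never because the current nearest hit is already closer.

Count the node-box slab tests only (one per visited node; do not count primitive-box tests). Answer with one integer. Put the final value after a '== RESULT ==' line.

Trace the traversal:
N0 x:[-16,20] y:[9,52/3] z:[23/3,61/3] -> hit [9,52/3], descend [2, 4]
  N2 x:[-1,20] y:[9,46/3] z:[35/3,61/3] -> hit [35/3,46/3], descend [3, 5]
    N3 x:[-1,13] y:[9,13] z:[35/3,41/3] -> hit [35/3,13] leaf, test {P5(miss), P7@t=38/3}
    N5 x:[2,20] y:[10,46/3] z:[50/3,61/3] -> miss, prune
  N4 x:[-16,9] y:[43/3,52/3] z:[23/3,34/3] -> miss, prune

5 AABB tests over nodes [0, 2, 3, 5, 4]; 1 leaf entered; closest P7.

== RESULT ==
5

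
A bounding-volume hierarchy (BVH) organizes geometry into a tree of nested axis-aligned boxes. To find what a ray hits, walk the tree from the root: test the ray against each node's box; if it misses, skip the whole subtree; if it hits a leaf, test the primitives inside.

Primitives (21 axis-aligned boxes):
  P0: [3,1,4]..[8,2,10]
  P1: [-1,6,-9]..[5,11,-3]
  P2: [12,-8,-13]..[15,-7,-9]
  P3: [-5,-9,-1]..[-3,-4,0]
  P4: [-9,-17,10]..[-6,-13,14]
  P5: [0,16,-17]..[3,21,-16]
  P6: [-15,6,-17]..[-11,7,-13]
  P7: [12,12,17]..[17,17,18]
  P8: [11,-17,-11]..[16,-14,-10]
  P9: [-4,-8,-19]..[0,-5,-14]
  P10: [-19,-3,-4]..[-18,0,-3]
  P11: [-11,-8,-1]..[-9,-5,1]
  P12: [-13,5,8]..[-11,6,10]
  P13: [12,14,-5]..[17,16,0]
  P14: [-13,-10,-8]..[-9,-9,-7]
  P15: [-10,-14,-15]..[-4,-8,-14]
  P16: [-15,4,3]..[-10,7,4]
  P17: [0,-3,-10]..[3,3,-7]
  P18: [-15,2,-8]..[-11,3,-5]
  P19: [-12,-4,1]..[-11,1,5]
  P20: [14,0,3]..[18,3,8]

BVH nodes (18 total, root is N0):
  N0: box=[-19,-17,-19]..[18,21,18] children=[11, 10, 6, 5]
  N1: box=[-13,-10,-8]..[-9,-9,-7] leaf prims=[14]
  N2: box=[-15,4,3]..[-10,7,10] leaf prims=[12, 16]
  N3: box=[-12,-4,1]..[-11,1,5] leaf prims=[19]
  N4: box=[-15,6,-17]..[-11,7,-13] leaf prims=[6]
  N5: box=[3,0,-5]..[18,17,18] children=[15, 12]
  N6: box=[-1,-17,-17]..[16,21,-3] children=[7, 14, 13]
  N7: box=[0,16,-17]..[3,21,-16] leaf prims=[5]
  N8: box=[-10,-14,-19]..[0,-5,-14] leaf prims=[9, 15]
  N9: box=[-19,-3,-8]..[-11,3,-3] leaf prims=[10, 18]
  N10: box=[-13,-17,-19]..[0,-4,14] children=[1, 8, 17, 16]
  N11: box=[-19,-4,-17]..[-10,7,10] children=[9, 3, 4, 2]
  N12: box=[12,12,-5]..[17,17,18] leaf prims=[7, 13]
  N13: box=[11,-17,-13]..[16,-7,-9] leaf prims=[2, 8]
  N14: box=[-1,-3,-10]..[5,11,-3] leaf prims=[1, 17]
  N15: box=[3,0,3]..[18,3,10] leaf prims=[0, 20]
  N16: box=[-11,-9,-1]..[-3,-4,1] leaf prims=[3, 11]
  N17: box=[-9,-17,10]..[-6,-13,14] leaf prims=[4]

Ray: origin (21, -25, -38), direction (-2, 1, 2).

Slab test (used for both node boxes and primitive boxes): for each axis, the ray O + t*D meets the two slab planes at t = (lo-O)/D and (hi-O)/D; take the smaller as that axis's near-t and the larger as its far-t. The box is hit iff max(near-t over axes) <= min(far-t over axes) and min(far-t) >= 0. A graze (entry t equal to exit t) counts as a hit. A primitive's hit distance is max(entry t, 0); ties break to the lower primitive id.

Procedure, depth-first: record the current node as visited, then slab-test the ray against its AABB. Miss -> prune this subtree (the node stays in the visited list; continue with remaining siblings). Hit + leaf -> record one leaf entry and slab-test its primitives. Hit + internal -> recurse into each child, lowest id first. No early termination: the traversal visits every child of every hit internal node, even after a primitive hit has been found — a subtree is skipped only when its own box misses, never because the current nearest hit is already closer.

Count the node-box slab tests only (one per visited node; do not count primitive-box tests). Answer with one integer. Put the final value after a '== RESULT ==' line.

Traverse from the root:
N0 x:[3/2,20] y:[8,46] z:[19/2,28] -> hit [19/2,20], descend [5, 6, 10, 11]
  N5 x:[3/2,9] y:[25,42] z:[33/2,28] -> miss, prune
  N6 x:[5/2,11] y:[8,46] z:[21/2,35/2] -> hit [21/2,11], descend [7, 13, 14]
    N7 x:[9,21/2] y:[41,46] z:[21/2,11] -> miss, prune
    N13 x:[5/2,5] y:[8,18] z:[25/2,29/2] -> miss, prune
    N14 x:[8,11] y:[22,36] z:[14,35/2] -> miss, prune
  N10 x:[21/2,17] y:[8,21] z:[19/2,26] -> hit [21/2,17], descend [1, 8, 16, 17]
    N1 x:[15,17] y:[15,16] z:[15,31/2] -> hit [15,31/2] leaf, test {P14@t=15}
    N8 x:[21/2,31/2] y:[11,20] z:[19/2,12] -> hit [11,12] leaf, test {P9(miss), P15(miss)}
    N16 x:[12,16] y:[16,21] z:[37/2,39/2] -> miss, prune
    N17 x:[27/2,15] y:[8,12] z:[24,26] -> miss, prune
  N11 x:[31/2,20] y:[21,32] z:[21/2,24] -> miss, prune

Summary -> nodes [0, 5, 6, 7, 13, 14, 10, 1, 8, 16, 17, 11]; box-tests=12; leaf-entries=2; first=P14

== RESULT ==
12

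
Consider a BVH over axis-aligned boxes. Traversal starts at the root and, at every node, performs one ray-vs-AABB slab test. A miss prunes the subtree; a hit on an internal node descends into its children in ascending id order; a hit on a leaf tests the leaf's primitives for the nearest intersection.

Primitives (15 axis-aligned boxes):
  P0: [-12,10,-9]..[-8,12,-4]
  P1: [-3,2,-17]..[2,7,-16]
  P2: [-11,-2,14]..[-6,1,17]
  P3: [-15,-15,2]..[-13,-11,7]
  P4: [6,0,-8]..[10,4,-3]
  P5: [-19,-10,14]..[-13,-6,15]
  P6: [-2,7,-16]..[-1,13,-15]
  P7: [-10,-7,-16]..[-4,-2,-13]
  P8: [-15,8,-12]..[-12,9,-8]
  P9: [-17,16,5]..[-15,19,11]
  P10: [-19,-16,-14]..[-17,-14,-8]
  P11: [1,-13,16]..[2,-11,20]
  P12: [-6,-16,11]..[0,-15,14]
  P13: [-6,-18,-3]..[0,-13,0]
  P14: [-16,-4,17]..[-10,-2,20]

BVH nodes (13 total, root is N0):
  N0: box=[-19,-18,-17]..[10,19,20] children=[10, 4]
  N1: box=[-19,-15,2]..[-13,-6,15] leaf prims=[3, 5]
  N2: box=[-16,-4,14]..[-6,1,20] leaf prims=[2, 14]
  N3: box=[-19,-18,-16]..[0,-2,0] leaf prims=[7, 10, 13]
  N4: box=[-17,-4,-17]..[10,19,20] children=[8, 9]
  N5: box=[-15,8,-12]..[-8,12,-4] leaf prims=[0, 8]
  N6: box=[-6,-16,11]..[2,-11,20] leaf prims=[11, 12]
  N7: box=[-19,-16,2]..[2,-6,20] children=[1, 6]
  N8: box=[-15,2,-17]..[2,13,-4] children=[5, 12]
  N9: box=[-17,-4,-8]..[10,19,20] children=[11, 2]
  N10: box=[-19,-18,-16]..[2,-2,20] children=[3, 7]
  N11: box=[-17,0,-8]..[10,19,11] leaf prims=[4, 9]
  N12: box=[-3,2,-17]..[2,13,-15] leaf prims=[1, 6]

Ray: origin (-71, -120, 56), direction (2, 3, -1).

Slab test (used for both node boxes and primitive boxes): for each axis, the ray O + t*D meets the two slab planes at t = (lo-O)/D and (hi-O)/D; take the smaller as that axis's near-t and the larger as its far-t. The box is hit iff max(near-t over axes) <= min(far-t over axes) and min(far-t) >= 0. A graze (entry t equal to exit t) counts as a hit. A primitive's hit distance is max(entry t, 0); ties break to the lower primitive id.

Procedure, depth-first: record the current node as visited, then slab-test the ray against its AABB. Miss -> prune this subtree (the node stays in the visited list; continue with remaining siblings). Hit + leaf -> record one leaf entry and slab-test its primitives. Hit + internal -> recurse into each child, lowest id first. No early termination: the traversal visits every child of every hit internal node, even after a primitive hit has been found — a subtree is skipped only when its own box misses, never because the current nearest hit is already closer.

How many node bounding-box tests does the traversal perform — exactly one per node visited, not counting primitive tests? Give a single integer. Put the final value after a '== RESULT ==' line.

Trace the traversal:
N0 x:[26,81/2] y:[34,139/3] z:[36,73] -> hit [36,81/2], descend [4, 10]
  N4 x:[27,81/2] y:[116/3,139/3] z:[36,73] -> hit [116/3,81/2], descend [8, 9]
    N8 x:[28,73/2] y:[122/3,133/3] z:[60,73] -> miss, prune
    N9 x:[27,81/2] y:[116/3,139/3] z:[36,64] -> hit [116/3,81/2], descend [2, 11]
      N2 x:[55/2,65/2] y:[116/3,121/3] z:[36,42] -> miss, prune
      N11 x:[27,81/2] y:[40,139/3] z:[45,64] -> miss, prune
  N10 x:[26,73/2] y:[34,118/3] z:[36,72] -> hit [36,73/2], descend [3, 7]
    N3 x:[26,71/2] y:[34,118/3] z:[56,72] -> miss, prune
    N7 x:[26,73/2] y:[104/3,38] z:[36,54] -> hit [36,73/2], descend [1, 6]
      N1 x:[26,29] y:[35,38] z:[41,54] -> miss, prune
      N6 x:[65/2,73/2] y:[104/3,109/3] z:[36,45] -> hit [36,109/3] leaf, test {P11@t=36, P12(miss)}

Summary -> nodes [0, 4, 8, 9, 2, 11, 10, 3, 7, 1, 6]; box-tests=11; leaf-entries=1; first=P11

== RESULT ==
11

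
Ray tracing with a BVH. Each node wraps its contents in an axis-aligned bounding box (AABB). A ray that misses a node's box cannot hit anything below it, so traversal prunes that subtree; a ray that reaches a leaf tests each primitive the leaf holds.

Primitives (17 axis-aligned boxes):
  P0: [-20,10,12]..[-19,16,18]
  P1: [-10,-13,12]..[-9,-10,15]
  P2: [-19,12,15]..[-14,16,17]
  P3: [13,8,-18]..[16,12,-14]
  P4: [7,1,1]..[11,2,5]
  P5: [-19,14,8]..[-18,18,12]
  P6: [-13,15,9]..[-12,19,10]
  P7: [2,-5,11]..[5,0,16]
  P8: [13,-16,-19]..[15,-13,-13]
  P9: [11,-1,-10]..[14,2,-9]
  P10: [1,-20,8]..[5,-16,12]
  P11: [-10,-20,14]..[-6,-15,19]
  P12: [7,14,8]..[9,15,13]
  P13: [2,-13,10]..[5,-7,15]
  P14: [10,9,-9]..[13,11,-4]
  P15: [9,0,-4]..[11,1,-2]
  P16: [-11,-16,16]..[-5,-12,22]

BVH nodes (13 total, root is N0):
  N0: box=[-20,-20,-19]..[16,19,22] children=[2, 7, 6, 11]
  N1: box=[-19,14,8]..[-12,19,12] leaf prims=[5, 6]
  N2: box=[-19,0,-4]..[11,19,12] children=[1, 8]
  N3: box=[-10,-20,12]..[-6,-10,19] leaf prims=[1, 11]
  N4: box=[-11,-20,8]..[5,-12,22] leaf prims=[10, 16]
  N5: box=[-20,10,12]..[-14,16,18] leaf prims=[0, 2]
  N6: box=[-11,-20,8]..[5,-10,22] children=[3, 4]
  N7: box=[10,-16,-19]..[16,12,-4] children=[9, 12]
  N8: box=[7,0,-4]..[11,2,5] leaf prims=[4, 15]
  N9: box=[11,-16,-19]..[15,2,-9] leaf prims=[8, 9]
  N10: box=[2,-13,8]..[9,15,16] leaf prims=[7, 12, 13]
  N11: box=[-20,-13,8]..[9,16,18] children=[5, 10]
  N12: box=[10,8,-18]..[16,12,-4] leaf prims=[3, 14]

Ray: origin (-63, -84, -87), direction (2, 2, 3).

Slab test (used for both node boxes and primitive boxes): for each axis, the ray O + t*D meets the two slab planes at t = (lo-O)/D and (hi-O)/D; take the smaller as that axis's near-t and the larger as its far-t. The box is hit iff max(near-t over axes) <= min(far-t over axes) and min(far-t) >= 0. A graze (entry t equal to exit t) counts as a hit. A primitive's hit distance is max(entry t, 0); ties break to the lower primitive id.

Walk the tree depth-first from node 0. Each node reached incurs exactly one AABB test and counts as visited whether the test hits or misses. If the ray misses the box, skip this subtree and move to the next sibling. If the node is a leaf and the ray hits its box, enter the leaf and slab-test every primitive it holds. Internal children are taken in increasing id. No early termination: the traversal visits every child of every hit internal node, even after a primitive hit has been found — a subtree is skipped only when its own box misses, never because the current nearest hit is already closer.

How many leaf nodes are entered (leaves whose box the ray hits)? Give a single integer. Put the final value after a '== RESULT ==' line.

Traverse from the root:
N0 x:[43/2,79/2] y:[32,103/2] z:[68/3,109/3] -> hit [32,109/3], descend [2, 6, 7, 11]
  N2 x:[22,37] y:[42,103/2] z:[83/3,33] -> miss, prune
  N6 x:[26,34] y:[32,37] z:[95/3,109/3] -> hit [32,34], descend [3, 4]
    N3 x:[53/2,57/2] y:[32,37] z:[33,106/3] -> miss, prune
    N4 x:[26,34] y:[32,36] z:[95/3,109/3] -> hit [32,34] leaf, test {P10@t=32, P16(miss)}
  N7 x:[73/2,79/2] y:[34,48] z:[68/3,83/3] -> miss, prune
  N11 x:[43/2,36] y:[71/2,50] z:[95/3,35] -> miss, prune

Visited [0, 2, 6, 3, 4, 7, 11]. Tests: 7 box, 1 leaf. Nearest: P10.

== RESULT ==
1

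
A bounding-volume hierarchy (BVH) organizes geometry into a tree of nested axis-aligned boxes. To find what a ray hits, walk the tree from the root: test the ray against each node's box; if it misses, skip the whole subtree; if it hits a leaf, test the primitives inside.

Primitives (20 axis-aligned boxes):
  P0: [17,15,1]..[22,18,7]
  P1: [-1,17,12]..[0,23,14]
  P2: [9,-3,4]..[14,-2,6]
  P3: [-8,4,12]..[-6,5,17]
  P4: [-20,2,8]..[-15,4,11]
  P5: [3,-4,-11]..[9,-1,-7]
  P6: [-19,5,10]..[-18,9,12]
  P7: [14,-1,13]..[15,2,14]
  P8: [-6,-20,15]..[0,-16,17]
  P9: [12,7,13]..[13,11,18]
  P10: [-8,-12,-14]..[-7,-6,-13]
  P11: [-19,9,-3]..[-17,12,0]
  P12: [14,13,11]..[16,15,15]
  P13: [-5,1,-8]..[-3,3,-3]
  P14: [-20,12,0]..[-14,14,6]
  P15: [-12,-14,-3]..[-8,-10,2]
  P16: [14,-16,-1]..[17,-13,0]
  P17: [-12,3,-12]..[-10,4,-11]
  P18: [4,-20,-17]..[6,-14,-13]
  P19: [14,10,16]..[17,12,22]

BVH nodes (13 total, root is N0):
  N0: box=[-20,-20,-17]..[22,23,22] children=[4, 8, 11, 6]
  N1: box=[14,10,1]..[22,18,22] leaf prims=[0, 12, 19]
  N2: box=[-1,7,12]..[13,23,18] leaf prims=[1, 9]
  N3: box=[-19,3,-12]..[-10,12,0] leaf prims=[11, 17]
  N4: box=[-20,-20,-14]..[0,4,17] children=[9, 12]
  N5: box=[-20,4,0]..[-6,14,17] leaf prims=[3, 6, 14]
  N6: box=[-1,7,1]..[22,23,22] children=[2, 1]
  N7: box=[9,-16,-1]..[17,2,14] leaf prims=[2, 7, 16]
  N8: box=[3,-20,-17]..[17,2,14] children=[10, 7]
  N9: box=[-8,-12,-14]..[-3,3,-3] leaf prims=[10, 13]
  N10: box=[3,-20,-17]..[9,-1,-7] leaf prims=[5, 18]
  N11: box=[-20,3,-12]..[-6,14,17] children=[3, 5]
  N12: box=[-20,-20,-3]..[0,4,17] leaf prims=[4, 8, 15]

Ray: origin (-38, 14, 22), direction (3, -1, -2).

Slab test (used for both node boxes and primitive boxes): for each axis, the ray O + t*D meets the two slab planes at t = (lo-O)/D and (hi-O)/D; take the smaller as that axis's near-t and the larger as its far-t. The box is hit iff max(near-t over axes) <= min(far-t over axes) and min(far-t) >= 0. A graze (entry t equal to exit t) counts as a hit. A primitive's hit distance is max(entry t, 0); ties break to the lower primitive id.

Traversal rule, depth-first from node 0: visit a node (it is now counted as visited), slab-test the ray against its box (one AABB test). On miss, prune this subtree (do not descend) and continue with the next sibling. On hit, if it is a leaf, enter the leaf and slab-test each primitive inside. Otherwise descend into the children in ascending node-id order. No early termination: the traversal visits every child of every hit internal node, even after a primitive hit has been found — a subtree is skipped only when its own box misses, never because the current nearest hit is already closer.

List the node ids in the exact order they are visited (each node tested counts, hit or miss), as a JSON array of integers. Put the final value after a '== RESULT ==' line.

Traverse from the root:
N0 x:[6,20] y:[-9,34] z:[0,39/2] -> hit [6,39/2], descend [4, 6, 8, 11]
  N4 x:[6,38/3] y:[10,34] z:[5/2,18] -> hit [10,38/3], descend [9, 12]
    N9 x:[10,35/3] y:[11,26] z:[25/2,18] -> miss, prune
    N12 x:[6,38/3] y:[10,34] z:[5/2,25/2] -> hit [10,25/2] leaf, test {P4(miss), P8(miss), P15(miss)}
  N6 x:[37/3,20] y:[-9,7] z:[0,21/2] -> miss, prune
  N8 x:[41/3,55/3] y:[12,34] z:[4,39/2] -> hit [41/3,55/3], descend [7, 10]
    N7 x:[47/3,55/3] y:[12,30] z:[4,23/2] -> miss, prune
    N10 x:[41/3,47/3] y:[15,34] z:[29/2,39/2] -> hit [15,47/3] leaf, test {P5@t=15, P18(miss)}
  N11 x:[6,32/3] y:[0,11] z:[5/2,17] -> hit [6,32/3], descend [3, 5]
    N3 x:[19/3,28/3] y:[2,11] z:[11,17] -> miss, prune
    N5 x:[6,32/3] y:[0,10] z:[5/2,11] -> hit [6,10] leaf, test {P3(miss), P6(miss), P14(miss)}

order=[0, 4, 9, 12, 6, 8, 7, 10, 11, 3, 5]  |boxes|=11  |leaves|=3  hit=P5

== RESULT ==
[0, 4, 9, 12, 6, 8, 7, 10, 11, 3, 5]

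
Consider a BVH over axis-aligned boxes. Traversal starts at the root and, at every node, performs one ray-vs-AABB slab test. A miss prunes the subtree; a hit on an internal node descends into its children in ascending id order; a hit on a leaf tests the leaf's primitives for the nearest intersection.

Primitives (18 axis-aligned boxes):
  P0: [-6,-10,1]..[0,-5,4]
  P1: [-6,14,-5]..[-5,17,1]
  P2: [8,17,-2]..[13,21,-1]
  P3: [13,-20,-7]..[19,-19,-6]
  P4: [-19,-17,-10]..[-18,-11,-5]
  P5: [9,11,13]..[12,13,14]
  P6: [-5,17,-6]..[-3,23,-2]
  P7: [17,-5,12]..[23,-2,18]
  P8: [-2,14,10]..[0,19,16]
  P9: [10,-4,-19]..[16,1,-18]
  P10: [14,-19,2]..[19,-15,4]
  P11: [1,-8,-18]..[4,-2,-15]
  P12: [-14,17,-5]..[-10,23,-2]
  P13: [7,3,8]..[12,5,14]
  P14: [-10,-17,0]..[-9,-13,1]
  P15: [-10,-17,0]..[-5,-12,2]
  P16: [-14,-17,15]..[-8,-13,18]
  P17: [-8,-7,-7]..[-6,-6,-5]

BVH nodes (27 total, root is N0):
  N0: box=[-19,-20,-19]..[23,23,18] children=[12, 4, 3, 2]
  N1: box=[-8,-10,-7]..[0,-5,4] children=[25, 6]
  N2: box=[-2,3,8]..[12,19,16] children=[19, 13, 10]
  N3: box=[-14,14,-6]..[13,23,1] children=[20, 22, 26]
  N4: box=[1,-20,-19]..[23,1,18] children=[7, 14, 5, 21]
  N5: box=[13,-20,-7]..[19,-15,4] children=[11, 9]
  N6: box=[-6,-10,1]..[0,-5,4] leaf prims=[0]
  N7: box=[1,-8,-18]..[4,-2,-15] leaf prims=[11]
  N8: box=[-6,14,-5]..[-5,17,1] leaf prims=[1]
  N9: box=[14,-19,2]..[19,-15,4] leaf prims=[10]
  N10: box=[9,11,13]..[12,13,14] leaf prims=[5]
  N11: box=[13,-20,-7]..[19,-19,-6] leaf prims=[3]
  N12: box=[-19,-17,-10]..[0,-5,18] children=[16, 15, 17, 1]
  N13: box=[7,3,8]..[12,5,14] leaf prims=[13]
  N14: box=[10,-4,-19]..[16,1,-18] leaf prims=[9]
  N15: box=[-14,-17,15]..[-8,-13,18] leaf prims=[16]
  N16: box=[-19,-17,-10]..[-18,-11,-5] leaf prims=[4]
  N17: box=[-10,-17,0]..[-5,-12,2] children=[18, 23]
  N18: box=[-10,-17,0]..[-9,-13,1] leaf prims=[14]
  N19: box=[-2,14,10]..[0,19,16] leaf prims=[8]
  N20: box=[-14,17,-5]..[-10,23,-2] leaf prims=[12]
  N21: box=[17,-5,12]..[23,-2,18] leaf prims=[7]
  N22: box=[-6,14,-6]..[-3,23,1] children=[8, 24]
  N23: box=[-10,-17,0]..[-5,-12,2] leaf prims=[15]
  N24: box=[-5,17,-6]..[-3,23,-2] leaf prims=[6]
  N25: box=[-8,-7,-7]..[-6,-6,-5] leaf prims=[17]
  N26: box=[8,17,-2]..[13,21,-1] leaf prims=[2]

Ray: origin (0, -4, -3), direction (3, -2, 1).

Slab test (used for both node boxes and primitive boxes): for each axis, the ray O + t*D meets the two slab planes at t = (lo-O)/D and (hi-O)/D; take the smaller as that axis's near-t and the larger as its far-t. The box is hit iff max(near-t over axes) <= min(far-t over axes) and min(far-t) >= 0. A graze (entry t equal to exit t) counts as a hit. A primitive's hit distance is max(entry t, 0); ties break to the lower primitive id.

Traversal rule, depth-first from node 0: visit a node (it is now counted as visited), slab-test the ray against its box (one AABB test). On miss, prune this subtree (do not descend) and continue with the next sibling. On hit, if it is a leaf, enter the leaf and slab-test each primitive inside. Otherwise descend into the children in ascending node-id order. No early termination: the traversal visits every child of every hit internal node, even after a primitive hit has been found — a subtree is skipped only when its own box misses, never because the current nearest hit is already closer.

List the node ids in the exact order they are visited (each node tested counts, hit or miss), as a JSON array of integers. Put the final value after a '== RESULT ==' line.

Trace the traversal:
N0 x:[-19/3,23/3] y:[-27/2,8] z:[-16,21] -> hit [-19/3,23/3], descend [2, 3, 4, 12]
  N2 x:[-2/3,4] y:[-23/2,-7/2] z:[11,19] -> miss, prune
  N3 x:[-14/3,13/3] y:[-27/2,-9] z:[-3,4] -> miss, prune
  N4 x:[1/3,23/3] y:[-5/2,8] z:[-16,21] -> hit [1/3,23/3], descend [5, 7, 14, 21]
    N5 x:[13/3,19/3] y:[11/2,8] z:[-4,7] -> hit [11/2,19/3], descend [9, 11]
      N9 x:[14/3,19/3] y:[11/2,15/2] z:[5,7] -> hit [11/2,19/3] leaf, test {P10@t=11/2}
      N11 x:[13/3,19/3] y:[15/2,8] z:[-4,-3] -> miss, prune
    N7 x:[1/3,4/3] y:[-1,2] z:[-15,-12] -> miss, prune
    N14 x:[10/3,16/3] y:[-5/2,0] z:[-16,-15] -> miss, prune
    N21 x:[17/3,23/3] y:[-1,1/2] z:[15,21] -> miss, prune
  N12 x:[-19/3,0] y:[1/2,13/2] z:[-7,21] -> miss, prune

Summary -> nodes [0, 2, 3, 4, 5, 9, 11, 7, 14, 21, 12]; box-tests=11; leaf-entries=1; first=P10

== RESULT ==
[0, 2, 3, 4, 5, 9, 11, 7, 14, 21, 12]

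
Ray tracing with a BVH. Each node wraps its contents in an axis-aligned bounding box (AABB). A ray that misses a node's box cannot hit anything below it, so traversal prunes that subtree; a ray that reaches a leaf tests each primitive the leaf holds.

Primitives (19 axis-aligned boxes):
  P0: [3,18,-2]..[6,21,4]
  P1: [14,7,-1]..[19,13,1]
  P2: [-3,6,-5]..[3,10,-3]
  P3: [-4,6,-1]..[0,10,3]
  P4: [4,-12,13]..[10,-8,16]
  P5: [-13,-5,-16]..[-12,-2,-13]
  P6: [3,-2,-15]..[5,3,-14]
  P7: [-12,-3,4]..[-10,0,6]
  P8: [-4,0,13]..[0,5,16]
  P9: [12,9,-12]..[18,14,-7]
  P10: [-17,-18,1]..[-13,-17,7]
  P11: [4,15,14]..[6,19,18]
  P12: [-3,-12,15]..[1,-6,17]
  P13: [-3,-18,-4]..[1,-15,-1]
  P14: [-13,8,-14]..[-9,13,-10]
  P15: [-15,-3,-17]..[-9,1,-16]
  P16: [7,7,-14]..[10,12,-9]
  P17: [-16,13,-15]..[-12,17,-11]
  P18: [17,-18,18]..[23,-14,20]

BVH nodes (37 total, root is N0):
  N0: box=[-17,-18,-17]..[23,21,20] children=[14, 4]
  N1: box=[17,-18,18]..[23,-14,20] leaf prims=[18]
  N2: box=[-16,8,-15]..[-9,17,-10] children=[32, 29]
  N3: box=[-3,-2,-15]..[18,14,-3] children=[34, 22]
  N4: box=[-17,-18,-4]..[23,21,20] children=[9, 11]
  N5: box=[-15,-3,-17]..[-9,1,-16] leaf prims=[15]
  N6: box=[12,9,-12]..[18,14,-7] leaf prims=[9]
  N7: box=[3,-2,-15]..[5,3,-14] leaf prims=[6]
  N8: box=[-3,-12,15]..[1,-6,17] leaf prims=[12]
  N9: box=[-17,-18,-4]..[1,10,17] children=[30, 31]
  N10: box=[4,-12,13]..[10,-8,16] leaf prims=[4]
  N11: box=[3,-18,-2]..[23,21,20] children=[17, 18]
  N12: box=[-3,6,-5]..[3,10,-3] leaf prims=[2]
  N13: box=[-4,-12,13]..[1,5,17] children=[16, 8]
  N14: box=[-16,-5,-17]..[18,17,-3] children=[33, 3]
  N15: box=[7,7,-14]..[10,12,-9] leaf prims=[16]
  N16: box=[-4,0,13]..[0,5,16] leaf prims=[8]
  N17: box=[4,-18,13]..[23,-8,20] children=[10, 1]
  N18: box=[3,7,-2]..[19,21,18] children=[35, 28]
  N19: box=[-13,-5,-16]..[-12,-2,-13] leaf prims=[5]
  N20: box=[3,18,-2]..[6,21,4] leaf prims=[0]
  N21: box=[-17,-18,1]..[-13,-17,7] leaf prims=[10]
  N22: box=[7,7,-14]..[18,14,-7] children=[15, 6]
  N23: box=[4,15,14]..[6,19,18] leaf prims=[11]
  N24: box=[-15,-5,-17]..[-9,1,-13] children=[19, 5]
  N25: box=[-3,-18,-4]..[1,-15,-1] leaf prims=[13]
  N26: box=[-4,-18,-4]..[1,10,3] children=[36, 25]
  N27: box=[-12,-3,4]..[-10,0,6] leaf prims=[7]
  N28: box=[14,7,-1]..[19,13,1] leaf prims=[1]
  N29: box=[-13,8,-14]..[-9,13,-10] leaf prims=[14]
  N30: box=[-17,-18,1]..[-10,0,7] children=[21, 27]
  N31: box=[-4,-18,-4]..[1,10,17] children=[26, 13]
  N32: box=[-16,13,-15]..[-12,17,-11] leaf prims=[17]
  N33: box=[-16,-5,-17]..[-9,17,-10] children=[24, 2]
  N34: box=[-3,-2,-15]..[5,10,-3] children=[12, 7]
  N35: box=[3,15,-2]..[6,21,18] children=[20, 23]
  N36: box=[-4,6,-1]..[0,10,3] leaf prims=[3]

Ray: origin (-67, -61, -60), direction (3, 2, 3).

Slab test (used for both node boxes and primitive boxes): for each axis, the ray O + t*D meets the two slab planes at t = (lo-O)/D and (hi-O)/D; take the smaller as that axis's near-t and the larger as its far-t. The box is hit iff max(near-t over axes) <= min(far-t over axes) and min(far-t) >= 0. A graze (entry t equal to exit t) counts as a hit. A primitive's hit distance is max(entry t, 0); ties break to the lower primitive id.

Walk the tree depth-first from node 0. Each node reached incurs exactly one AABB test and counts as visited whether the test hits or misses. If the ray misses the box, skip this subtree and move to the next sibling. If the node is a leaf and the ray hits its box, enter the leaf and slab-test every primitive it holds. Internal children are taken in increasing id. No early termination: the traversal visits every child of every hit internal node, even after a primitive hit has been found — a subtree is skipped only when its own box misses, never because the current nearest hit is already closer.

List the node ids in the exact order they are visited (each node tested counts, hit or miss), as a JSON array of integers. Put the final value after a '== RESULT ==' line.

Trace the traversal:
N0 x:[50/3,30] y:[43/2,41] z:[43/3,80/3] -> hit [43/2,80/3], descend [4, 14]
  N4 x:[50/3,30] y:[43/2,41] z:[56/3,80/3] -> hit [43/2,80/3], descend [9, 11]
    N9 x:[50/3,68/3] y:[43/2,71/2] z:[56/3,77/3] -> hit [43/2,68/3], descend [30, 31]
      N30 x:[50/3,19] y:[43/2,61/2] z:[61/3,67/3] -> miss, prune
      N31 x:[21,68/3] y:[43/2,71/2] z:[56/3,77/3] -> hit [43/2,68/3], descend [13, 26]
        N13 x:[21,68/3] y:[49/2,33] z:[73/3,77/3] -> miss, prune
        N26 x:[21,68/3] y:[43/2,71/2] z:[56/3,21] -> miss, prune
    N11 x:[70/3,30] y:[43/2,41] z:[58/3,80/3] -> hit [70/3,80/3], descend [17, 18]
      N17 x:[71/3,30] y:[43/2,53/2] z:[73/3,80/3] -> hit [73/3,53/2], descend [1, 10]
        N1 x:[28,30] y:[43/2,47/2] z:[26,80/3] -> miss, prune
        N10 x:[71/3,77/3] y:[49/2,53/2] z:[73/3,76/3] -> hit [49/2,76/3] leaf, test {P4@t=49/2}
      N18 x:[70/3,86/3] y:[34,41] z:[58/3,26] -> miss, prune
  N14 x:[17,85/3] y:[28,39] z:[43/3,19] -> miss, prune

order=[0, 4, 9, 30, 31, 13, 26, 11, 17, 1, 10, 18, 14]  |boxes|=13  |leaves|=1  hit=P4

== RESULT ==
[0, 4, 9, 30, 31, 13, 26, 11, 17, 1, 10, 18, 14]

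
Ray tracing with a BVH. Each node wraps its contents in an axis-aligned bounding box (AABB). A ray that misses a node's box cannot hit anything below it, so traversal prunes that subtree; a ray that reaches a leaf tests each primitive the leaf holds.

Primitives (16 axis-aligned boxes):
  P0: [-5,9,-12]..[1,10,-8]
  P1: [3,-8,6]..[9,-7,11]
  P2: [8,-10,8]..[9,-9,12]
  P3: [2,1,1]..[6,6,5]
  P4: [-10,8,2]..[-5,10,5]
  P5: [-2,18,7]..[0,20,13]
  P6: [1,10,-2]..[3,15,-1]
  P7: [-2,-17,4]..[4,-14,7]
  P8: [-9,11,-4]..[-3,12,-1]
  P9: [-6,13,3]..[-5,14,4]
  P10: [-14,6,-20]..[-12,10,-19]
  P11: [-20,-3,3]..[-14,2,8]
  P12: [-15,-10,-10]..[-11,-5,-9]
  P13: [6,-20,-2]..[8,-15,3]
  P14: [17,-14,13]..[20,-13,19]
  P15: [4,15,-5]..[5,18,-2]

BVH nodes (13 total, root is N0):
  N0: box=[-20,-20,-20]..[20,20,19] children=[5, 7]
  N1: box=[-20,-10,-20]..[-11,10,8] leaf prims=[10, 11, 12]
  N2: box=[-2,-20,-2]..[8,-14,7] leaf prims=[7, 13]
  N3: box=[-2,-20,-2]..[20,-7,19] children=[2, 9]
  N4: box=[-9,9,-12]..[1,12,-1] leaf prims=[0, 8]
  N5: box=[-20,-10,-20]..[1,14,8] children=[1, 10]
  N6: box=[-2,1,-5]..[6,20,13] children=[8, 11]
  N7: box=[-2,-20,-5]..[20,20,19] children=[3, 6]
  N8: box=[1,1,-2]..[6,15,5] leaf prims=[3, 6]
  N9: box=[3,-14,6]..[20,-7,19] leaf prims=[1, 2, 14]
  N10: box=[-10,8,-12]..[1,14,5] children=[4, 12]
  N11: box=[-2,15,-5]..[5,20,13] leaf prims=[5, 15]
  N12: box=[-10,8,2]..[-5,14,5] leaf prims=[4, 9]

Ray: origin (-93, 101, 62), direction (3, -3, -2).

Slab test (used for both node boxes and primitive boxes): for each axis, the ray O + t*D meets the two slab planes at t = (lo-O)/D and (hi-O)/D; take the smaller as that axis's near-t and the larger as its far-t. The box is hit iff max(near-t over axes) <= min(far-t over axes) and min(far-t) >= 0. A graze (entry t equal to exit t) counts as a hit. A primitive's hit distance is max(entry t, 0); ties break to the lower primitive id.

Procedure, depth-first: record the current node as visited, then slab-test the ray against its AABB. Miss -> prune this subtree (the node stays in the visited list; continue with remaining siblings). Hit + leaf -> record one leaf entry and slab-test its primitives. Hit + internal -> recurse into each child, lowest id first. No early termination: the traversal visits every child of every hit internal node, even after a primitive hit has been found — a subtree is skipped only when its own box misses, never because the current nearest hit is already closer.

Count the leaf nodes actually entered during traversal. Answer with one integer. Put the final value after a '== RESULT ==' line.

Trace the traversal:
N0 x:[73/3,113/3] y:[27,121/3] z:[43/2,41] -> hit [27,113/3], descend [5, 7]
  N5 x:[73/3,94/3] y:[29,37] z:[27,41] -> hit [29,94/3], descend [1, 10]
    N1 x:[73/3,82/3] y:[91/3,37] z:[27,41] -> miss, prune
    N10 x:[83/3,94/3] y:[29,31] z:[57/2,37] -> hit [29,31], descend [4, 12]
      N4 x:[28,94/3] y:[89/3,92/3] z:[63/2,37] -> miss, prune
      N12 x:[83/3,88/3] y:[29,31] z:[57/2,30] -> hit [29,88/3] leaf, test {P4(miss), P9@t=29}
  N7 x:[91/3,113/3] y:[27,121/3] z:[43/2,67/2] -> hit [91/3,67/2], descend [3, 6]
    N3 x:[91/3,113/3] y:[36,121/3] z:[43/2,32] -> miss, prune
    N6 x:[91/3,33] y:[27,100/3] z:[49/2,67/2] -> hit [91/3,33], descend [8, 11]
      N8 x:[94/3,33] y:[86/3,100/3] z:[57/2,32] -> hit [94/3,32] leaf, test {P3(miss), P6(miss)}
      N11 x:[91/3,98/3] y:[27,86/3] z:[49/2,67/2] -> miss, prune

Summary -> nodes [0, 5, 1, 10, 4, 12, 7, 3, 6, 8, 11]; box-tests=11; leaf-entries=2; first=P9

== RESULT ==
2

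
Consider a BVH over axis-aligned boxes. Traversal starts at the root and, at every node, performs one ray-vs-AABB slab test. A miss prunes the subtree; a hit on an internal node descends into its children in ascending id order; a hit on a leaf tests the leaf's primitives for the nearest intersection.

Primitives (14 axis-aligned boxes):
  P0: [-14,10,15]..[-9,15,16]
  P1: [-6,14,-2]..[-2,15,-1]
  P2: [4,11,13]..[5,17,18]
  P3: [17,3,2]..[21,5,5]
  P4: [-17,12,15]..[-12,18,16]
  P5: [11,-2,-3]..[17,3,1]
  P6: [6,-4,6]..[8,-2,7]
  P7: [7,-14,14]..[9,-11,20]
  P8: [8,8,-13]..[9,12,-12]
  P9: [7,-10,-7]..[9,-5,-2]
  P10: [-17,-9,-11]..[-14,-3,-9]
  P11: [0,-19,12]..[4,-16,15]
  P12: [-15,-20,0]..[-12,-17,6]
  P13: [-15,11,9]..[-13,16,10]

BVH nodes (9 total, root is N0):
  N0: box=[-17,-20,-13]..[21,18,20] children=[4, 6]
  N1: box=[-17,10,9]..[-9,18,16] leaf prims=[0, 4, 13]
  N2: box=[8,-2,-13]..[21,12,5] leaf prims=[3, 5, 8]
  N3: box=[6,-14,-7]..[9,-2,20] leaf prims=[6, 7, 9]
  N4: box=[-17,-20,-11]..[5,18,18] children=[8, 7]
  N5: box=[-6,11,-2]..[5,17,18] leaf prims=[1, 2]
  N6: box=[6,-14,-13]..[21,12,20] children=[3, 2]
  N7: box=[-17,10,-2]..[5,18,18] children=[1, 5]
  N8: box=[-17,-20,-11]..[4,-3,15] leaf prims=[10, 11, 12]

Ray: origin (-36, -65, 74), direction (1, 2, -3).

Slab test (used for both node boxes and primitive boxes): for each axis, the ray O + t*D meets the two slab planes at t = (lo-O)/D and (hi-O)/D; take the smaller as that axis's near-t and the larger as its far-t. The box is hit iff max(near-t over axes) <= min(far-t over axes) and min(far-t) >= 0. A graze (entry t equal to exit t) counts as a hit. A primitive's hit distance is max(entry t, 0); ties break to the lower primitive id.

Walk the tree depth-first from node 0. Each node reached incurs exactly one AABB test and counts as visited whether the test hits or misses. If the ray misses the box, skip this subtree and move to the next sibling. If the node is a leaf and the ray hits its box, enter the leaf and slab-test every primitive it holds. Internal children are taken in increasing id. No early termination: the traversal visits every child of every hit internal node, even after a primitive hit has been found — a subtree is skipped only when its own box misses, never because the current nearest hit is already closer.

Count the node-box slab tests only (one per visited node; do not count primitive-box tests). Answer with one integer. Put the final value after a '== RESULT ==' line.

Walk:
N0 x:[19,57] y:[45/2,83/2] z:[18,29] -> hit [45/2,29], descend [4, 6]
  N4 x:[19,41] y:[45/2,83/2] z:[56/3,85/3] -> hit [45/2,85/3], descend [7, 8]
    N7 x:[19,41] y:[75/2,83/2] z:[56/3,76/3] -> miss, prune
    N8 x:[19,40] y:[45/2,31] z:[59/3,85/3] -> hit [45/2,85/3] leaf, test {P10(miss), P11(miss), P12@t=68/3}
  N6 x:[42,57] y:[51/2,77/2] z:[18,29] -> miss, prune

5 AABB tests over nodes [0, 4, 7, 8, 6]; 1 leaf entered; closest P12.

== RESULT ==
5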